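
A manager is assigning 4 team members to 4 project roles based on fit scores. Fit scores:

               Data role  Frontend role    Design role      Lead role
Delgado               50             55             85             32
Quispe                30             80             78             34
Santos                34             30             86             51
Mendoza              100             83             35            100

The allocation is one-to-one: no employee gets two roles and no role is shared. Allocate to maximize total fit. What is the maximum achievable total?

This is the linear assignment problem.
Optimal: Delgado→Data role (50 pts), Quispe→Frontend role (80 pts), Santos→Design role (86 pts), Mendoza→Lead role (100 pts) — total 50+80+86+100 = 316 pts.
Column-greedy (each role in turn goes to its best remaining employee) gives 298 pts, worse by 18.
Checked against all permutations: 316 pts is optimal.

Max total: 316 pts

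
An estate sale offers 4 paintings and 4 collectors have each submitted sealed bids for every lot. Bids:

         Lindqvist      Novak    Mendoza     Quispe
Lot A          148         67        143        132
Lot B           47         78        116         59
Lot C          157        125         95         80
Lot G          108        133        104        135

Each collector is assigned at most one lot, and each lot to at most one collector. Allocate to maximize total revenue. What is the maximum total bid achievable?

Optimal: Lindqvist→Lot C ($157), Novak→Lot G ($133), Mendoza→Lot B ($116), Quispe→Lot A ($132) — total 157+133+116+132 = $538.
Max-entry greedy (repeatedly take the single best remaining cell) gives $513, worse by 25.
Next-best assignment: Lindqvist→Lot A, Novak→Lot C, Mendoza→Lot B, Quispe→Lot G = $524.
Swapping Novak↔Quispe (Novak→Lot A $67, Quispe→Lot G $135) loses 63.

Maximum total: $538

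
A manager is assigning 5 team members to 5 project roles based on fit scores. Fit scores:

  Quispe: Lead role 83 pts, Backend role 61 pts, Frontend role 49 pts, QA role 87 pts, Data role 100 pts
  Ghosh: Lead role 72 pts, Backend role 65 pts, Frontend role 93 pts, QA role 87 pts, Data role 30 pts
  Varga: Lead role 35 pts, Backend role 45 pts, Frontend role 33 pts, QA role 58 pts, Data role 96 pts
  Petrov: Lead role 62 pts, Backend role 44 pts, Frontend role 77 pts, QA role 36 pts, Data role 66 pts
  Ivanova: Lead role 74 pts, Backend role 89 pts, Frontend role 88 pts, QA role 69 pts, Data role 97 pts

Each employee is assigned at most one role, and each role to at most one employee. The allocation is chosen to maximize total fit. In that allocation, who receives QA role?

Optimal: Quispe→Lead role (83 pts), Ghosh→QA role (87 pts), Varga→Data role (96 pts), Petrov→Frontend role (77 pts), Ivanova→Backend role (89 pts) — total 83+87+96+77+89 = 432 pts.
Column-greedy (each role in turn goes to its best remaining employee) gives 389 pts, worse by 43.
Next-best assignment: Quispe→QA role, Ghosh→Frontend role, Varga→Data role, Petrov→Lead role, Ivanova→Backend role = 427 pts.
No other one-to-one assignment exceeds 432 pts.
Ghosh's own top role is Frontend role (93 pts), but forcing Ghosh→Frontend role and reassigning the rest optimally gives only 427 pts — worse by 5.

Ghosh receives QA role.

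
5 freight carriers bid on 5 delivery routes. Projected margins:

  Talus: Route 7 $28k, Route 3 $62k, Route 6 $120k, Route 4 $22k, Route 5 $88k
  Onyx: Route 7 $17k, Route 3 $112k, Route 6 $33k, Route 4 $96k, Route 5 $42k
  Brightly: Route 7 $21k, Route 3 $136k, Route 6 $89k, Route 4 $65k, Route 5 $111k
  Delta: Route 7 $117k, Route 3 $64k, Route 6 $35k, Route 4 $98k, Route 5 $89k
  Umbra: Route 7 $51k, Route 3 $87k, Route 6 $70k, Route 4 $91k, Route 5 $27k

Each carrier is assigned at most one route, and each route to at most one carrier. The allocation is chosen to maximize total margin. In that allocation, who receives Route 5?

Brightly receives Route 5.

Optimal: Talus→Route 6 ($120k), Onyx→Route 3 ($112k), Brightly→Route 5 ($111k), Delta→Route 7 ($117k), Umbra→Route 4 ($91k) — total 120+112+111+117+91 = $551k.
Max-entry greedy (repeatedly take the single best remaining cell) gives $496k, worse by 55.
Next-best assignment: Talus→Route 6, Onyx→Route 4, Brightly→Route 5, Delta→Route 7, Umbra→Route 3 = $531k.
Every other assignment is strictly worse.
Brightly's own top route is Route 3 ($136k), but forcing Brightly→Route 3 and reassigning the rest optimally gives only $507k — worse by 44.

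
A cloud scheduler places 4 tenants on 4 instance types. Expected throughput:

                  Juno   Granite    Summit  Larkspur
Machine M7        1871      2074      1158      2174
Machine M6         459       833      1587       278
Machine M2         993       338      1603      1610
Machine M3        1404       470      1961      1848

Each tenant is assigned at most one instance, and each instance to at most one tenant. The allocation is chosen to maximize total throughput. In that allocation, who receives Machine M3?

Juno receives Machine M3.

This is the linear assignment problem.
Optimal: Juno→Machine M3 (1404 ops/s), Granite→Machine M7 (2074 ops/s), Summit→Machine M6 (1587 ops/s), Larkspur→Machine M2 (1610 ops/s) — total 1404+2074+1587+1610 = 6675 ops/s.
Column-greedy (each instance in turn goes to its best remaining tenant) gives 5224 ops/s, worse by 1451.
Juno's own top instance is Machine M7 (1871 ops/s), but forcing Juno→Machine M7 and reassigning the rest optimally gives only 6275 ops/s — worse by 400.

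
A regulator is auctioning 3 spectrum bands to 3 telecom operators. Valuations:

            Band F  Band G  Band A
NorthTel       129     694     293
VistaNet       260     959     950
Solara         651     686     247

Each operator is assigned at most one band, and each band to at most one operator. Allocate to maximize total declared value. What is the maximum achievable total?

Max total: $2295M

This is the linear assignment problem.
Optimal: NorthTel→Band G ($694M), VistaNet→Band A ($950M), Solara→Band F ($651M) — total 694+950+651 = $2295M.
Column-greedy (each band in turn goes to its best remaining operator) gives $1903M, worse by 392.
Next-best assignment: NorthTel→Band A, VistaNet→Band G, Solara→Band F = $1903M.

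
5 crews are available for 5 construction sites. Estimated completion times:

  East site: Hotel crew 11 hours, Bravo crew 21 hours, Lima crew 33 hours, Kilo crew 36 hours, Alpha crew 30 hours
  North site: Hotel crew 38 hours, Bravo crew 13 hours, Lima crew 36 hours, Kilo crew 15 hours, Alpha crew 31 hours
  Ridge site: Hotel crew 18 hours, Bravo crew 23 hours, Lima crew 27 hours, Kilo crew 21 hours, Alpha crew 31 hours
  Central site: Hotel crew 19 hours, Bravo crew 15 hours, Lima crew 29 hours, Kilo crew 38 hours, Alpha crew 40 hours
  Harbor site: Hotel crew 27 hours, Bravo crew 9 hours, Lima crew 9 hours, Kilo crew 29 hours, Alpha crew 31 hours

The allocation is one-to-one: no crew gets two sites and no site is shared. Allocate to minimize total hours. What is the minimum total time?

Optimal: Hotel crew→East site (11 hours), Bravo crew→Central site (15 hours), Lima crew→Harbor site (9 hours), Kilo crew→North site (15 hours), Alpha crew→Ridge site (31 hours) — total 11+15+9+15+31 = 81 hours.
Min-entry greedy (repeatedly take the single cheapest remaining cell) gives 102 hours, worse by 21.
Next-best assignment: Hotel crew→East site, Bravo crew→Central site, Lima crew→Harbor site, Kilo crew→Ridge site, Alpha crew→North site = 87 hours.
Checked against all permutations: 81 hours is optimal.

Min total: 81 hours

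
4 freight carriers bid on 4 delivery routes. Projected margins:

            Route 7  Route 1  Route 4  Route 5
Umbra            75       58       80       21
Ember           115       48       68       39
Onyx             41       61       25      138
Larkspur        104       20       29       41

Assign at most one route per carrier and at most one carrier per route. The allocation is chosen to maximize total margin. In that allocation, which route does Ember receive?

Ember receives Route 1.

Optimal: Umbra→Route 4 ($80k), Ember→Route 1 ($48k), Onyx→Route 5 ($138k), Larkspur→Route 7 ($104k) — total 80+48+138+104 = $370k.
Max-entry greedy (repeatedly take the single best remaining cell) gives $353k, worse by 17.
Swapping Onyx↔Umbra (Onyx→Route 4 $25k, Umbra→Route 5 $21k) loses 172.
Ember's own top route is Route 7 ($115k), but forcing Ember→Route 7 and reassigning the rest optimally gives only $353k — worse by 17.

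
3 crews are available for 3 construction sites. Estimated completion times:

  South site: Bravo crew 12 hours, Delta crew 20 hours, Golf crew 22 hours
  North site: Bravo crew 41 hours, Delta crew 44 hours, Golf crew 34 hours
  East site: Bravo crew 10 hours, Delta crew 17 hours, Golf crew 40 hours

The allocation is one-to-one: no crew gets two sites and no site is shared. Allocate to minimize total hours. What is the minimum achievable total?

Minimum total: 63 hours

Treat this as an assignment problem: match each crew to one site.
Optimal: Bravo crew→South site (12 hours), Delta crew→East site (17 hours), Golf crew→North site (34 hours) — total 12+17+34 = 63 hours.
Row-greedy (each crew in turn takes its cheapest remaining site) gives 64 hours, worse by 1.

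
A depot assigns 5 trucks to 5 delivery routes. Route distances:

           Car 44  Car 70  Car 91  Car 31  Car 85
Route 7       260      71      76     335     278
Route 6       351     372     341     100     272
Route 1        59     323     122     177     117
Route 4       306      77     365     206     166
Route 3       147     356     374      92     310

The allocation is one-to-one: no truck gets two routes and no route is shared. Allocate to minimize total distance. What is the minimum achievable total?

Minimum total: 517 km

Optimal: Car 44→Route 3 (147 km), Car 70→Route 4 (77 km), Car 91→Route 7 (76 km), Car 31→Route 6 (100 km), Car 85→Route 1 (117 km) — total 147+77+76+100+117 = 517 km.
Row-greedy (each truck in turn takes its cheapest remaining route) gives 729 km, worse by 212.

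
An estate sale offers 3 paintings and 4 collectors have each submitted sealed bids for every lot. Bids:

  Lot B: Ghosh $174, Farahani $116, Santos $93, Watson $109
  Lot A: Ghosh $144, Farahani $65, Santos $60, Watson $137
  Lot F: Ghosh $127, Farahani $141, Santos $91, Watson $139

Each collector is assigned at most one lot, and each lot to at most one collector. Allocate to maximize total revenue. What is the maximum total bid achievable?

Max total: $452

This is the linear assignment problem.
Optimal: Ghosh→Lot B ($174), Watson→Lot A ($137), Farahani→Lot F ($141) — total 174+137+141 = $452.
Row-greedy (each collector in turn takes its best remaining lot) gives $375, worse by 77.
No other one-to-one assignment exceeds $452.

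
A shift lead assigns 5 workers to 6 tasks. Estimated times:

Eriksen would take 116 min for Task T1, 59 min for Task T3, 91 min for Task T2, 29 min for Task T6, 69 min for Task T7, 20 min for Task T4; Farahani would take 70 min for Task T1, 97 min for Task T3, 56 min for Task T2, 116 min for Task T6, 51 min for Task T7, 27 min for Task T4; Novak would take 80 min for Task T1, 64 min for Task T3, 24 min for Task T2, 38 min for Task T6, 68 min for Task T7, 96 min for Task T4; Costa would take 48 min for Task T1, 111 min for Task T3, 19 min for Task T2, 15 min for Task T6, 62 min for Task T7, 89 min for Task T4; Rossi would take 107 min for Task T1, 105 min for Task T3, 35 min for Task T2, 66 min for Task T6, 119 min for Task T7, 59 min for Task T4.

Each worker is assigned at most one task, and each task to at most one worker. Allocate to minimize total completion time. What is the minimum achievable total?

Minimum total: 185 min

Optimal: Eriksen→Task T4 (20 min), Farahani→Task T7 (51 min), Novak→Task T3 (64 min), Costa→Task T6 (15 min), Rossi→Task T2 (35 min) — total 20+51+64+15+35 = 185 min.
Min-entry greedy (repeatedly take the single cheapest remaining cell) gives 215 min, worse by 30.
Next-best assignment: Eriksen→Task T4, Farahani→Task T7, Novak→Task T6, Costa→Task T1, Rossi→Task T2 = 192 min.
Swapping Farahani↔Rossi (Farahani→Task T2 56 min, Rossi→Task T7 119 min) adds 89.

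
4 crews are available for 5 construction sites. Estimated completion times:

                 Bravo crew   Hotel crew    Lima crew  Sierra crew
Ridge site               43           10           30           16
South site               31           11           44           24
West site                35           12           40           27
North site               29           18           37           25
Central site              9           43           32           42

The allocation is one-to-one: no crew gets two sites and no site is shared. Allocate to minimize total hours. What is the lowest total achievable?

Minimum total: 73 hours

Optimal: Bravo crew→Central site (9 hours), Hotel crew→South site (11 hours), Lima crew→North site (37 hours), Sierra crew→Ridge site (16 hours) — total 9+11+37+16 = 73 hours.
Next-best assignment: Bravo crew→Central site, Hotel crew→West site, Lima crew→North site, Sierra crew→Ridge site = 74 hours.
Checked against all permutations: 73 hours is optimal.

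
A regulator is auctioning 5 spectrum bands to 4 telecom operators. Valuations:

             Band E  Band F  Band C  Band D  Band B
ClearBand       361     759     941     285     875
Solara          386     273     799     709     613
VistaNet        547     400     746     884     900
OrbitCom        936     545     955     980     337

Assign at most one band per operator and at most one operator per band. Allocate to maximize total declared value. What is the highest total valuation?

Max total: $3494M

This is a one-to-one assignment (maximum-weight bipartite matching).
Optimal: ClearBand→Band B ($875M), Solara→Band C ($799M), VistaNet→Band D ($884M), OrbitCom→Band E ($936M) — total 875+799+884+936 = $3494M.
Column-greedy (each band in turn goes to its best remaining operator) gives $3378M, worse by 116.
Next-best assignment: ClearBand→Band C, Solara→Band D, VistaNet→Band B, OrbitCom→Band E = $3486M.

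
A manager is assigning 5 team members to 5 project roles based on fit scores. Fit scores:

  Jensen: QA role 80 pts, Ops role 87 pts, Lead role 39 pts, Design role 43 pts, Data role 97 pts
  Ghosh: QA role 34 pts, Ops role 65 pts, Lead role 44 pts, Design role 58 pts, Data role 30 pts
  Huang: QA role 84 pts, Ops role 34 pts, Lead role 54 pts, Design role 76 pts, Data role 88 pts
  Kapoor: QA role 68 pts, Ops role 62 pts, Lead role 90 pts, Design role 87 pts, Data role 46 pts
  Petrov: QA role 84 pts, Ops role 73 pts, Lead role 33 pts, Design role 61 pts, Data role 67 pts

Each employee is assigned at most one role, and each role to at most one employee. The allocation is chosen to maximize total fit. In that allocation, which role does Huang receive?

Optimal: Jensen→Data role (97 pts), Ghosh→Ops role (65 pts), Huang→Design role (76 pts), Kapoor→Lead role (90 pts), Petrov→QA role (84 pts) — total 97+65+76+90+84 = 412 pts.
Max-entry greedy (repeatedly take the single best remaining cell) gives 402 pts, worse by 10.
Next-best assignment: Jensen→Ops role, Ghosh→Design role, Huang→Data role, Kapoor→Lead role, Petrov→QA role = 407 pts.
Huang's own top role is Data role (88 pts), but forcing Huang→Data role and reassigning the rest optimally gives only 407 pts — worse by 5.

Huang receives Design role.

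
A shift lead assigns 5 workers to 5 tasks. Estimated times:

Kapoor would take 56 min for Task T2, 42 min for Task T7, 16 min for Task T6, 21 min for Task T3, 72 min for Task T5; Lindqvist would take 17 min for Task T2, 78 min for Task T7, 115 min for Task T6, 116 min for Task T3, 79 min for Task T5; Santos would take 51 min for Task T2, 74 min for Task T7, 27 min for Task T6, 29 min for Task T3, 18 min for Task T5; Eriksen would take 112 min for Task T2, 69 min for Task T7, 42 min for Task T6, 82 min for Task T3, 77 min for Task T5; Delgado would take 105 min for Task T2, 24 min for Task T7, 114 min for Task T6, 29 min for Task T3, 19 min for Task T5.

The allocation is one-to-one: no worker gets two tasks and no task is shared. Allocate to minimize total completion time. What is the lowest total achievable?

Treat this as an assignment problem: match each worker to one task.
Optimal: Kapoor→Task T3 (21 min), Lindqvist→Task T2 (17 min), Santos→Task T5 (18 min), Eriksen→Task T6 (42 min), Delgado→Task T7 (24 min) — total 21+17+18+42+24 = 122 min.
Column-greedy (each task in turn goes to its cheapest remaining worker) gives 163 min, worse by 41.
Swapping Kapoor↔Delgado (Kapoor→Task T7 42 min, Delgado→Task T3 29 min) adds 26.

Minimum total: 122 min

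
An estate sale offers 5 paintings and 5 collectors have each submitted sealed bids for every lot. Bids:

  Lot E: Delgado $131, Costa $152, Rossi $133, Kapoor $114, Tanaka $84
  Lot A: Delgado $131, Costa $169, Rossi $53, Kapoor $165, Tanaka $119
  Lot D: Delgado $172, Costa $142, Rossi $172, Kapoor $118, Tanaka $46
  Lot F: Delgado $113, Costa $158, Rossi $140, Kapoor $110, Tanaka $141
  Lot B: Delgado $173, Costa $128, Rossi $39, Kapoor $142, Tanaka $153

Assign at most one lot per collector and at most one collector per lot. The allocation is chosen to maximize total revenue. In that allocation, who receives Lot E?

Costa receives Lot E.

Optimal: Delgado→Lot B ($173), Costa→Lot E ($152), Rossi→Lot D ($172), Kapoor→Lot A ($165), Tanaka→Lot F ($141) — total 173+152+172+165+141 = $803.
Max-entry greedy (repeatedly take the single best remaining cell) gives $769, worse by 34.
Next-best assignment: Delgado→Lot D, Costa→Lot E, Rossi→Lot F, Kapoor→Lot A, Tanaka→Lot B = $782.
Costa's own top lot is Lot A ($169), but forcing Costa→Lot A and reassigning the rest optimally gives only $769 — worse by 34.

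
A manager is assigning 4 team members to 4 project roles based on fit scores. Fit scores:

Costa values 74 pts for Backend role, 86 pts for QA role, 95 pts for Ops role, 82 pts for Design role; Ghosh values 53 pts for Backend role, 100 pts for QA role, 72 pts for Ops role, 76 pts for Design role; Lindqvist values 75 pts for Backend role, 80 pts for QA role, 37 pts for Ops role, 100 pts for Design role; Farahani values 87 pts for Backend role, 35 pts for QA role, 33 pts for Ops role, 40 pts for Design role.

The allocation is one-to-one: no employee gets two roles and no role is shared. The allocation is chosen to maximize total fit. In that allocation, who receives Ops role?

Optimal: Costa→Ops role (95 pts), Ghosh→QA role (100 pts), Lindqvist→Design role (100 pts), Farahani→Backend role (87 pts) — total 95+100+100+87 = 382 pts.
No other one-to-one assignment exceeds 382 pts.

Costa receives Ops role.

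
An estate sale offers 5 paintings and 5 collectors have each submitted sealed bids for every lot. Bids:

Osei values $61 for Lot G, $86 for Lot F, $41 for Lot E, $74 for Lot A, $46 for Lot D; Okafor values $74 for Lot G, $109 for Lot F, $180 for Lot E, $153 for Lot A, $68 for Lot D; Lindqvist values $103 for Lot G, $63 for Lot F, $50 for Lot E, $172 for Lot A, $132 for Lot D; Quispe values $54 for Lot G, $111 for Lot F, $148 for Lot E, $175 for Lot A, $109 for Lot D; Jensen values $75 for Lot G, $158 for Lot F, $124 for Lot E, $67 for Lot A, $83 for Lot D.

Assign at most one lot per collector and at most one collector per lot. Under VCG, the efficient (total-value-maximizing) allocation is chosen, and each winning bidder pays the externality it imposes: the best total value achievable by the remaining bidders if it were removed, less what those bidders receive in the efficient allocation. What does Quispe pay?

Efficient allocation: Osei→Lot G ($61), Okafor→Lot E ($180), Lindqvist→Lot D ($132), Quispe→Lot A ($175), Jensen→Lot F ($158); total welfare W = $706.
Quispe receives Lot A at value $175, so the others get W − 175 = $531.
Without Quispe: best allocation of the remaining 4 bidders over all 5 lots is Osei→Lot G ($61), Okafor→Lot E ($180), Lindqvist→Lot A ($172), Jensen→Lot F ($158), total $571.
VCG payment = (others' best without Quispe) − (others' welfare with Quispe) = 571 − 531 = $40.

Quispe pays $40.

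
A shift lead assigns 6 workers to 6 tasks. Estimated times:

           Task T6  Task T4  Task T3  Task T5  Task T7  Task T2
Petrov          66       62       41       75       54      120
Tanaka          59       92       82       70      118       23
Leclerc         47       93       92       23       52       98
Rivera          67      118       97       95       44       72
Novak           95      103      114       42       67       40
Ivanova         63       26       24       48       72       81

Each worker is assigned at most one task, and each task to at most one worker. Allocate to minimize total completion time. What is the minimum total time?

Minimum total: 223 min

Optimal: Petrov→Task T3 (41 min), Tanaka→Task T2 (23 min), Leclerc→Task T6 (47 min), Rivera→Task T7 (44 min), Novak→Task T5 (42 min), Ivanova→Task T4 (26 min) — total 41+23+47+44+42+26 = 223 min.
Row-greedy (each worker in turn takes its cheapest remaining task) gives 252 min, worse by 29.
Next-best assignment: Petrov→Task T3, Tanaka→Task T6, Leclerc→Task T5, Rivera→Task T7, Novak→Task T2, Ivanova→Task T4 = 233 min.
Swapping Novak↔Tanaka (Novak→Task T2 40 min, Tanaka→Task T5 70 min) adds 45.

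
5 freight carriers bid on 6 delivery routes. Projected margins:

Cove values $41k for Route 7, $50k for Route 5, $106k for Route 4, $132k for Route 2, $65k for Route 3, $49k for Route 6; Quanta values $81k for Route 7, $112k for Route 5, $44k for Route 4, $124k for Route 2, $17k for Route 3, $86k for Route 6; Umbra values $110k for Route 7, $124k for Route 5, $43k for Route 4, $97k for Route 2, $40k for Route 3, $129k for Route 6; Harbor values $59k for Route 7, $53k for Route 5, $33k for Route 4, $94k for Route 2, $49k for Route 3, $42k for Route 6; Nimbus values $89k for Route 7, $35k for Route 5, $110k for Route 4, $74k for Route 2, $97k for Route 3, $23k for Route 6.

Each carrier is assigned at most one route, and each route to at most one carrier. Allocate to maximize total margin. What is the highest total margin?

Optimal: Cove→Route 2 ($132k), Quanta→Route 5 ($112k), Umbra→Route 6 ($129k), Harbor→Route 7 ($59k), Nimbus→Route 4 ($110k) — total 132+112+129+59+110 = $542k.
Column-greedy (each route in turn goes to its best remaining carrier) gives $513k, worse by 29.
Swapping Nimbus↔Quanta (Nimbus→Route 5 $35k, Quanta→Route 4 $44k) loses 143.

Max total: $542k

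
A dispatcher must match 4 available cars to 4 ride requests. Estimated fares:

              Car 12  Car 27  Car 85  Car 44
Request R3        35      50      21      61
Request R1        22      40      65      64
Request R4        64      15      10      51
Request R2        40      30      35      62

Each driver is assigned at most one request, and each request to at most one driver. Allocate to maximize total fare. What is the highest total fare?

Optimal: Car 12→Request R4 ($64), Car 27→Request R3 ($50), Car 85→Request R1 ($65), Car 44→Request R2 ($62) — total 64+50+65+62 = $241.
Column-greedy (each request in turn goes to its best remaining driver) gives $220, worse by 21.
Next-best assignment: Car 12→Request R4, Car 27→Request R2, Car 85→Request R1, Car 44→Request R3 = $220.

Max total: $241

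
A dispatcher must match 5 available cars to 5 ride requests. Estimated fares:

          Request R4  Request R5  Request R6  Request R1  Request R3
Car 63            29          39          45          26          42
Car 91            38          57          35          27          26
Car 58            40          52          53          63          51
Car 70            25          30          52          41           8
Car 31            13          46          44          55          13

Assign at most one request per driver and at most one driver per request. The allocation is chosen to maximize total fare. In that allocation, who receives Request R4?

Car 58 receives Request R4.

Optimal: Car 63→Request R3 ($42), Car 91→Request R5 ($57), Car 58→Request R4 ($40), Car 70→Request R6 ($52), Car 31→Request R1 ($55) — total 42+57+40+52+55 = $246.
Row-greedy (each driver in turn takes its best remaining request) gives $203, worse by 43.
Swapping Car 58↔Car 31 (Car 58→Request R1 $63, Car 31→Request R4 $13) loses 19.
No other one-to-one assignment exceeds $246.
Car 58's own top request is Request R1 ($63), but forcing Car 58→Request R1 and reassigning the rest optimally gives only $241 — worse by 5.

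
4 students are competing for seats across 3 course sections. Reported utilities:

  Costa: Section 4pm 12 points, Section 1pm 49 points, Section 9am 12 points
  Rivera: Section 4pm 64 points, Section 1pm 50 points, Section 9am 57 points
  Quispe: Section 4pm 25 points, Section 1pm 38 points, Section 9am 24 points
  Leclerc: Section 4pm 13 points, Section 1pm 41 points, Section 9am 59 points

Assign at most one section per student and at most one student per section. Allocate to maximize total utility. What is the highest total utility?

Maximum total: 172 points

Optimal: Rivera→Section 4pm (64 points), Costa→Section 1pm (49 points), Leclerc→Section 9am (59 points) — total 64+49+59 = 172 points.
Row-greedy (each student in turn takes its best remaining section) gives 137 points, worse by 35.
Next-best assignment: Rivera→Section 4pm, Quispe→Section 1pm, Leclerc→Section 9am = 161 points.
Every other assignment is strictly worse.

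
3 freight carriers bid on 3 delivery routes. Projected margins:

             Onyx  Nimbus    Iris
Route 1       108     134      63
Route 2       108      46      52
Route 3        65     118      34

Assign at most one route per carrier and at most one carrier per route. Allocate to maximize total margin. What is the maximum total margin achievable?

Optimal: Onyx→Route 2 ($108k), Nimbus→Route 3 ($118k), Iris→Route 1 ($63k) — total 108+118+63 = $289k.
Row-greedy (each carrier in turn takes its best remaining route) gives $278k, worse by 11.
Next-best assignment: Onyx→Route 1, Nimbus→Route 3, Iris→Route 2 = $278k.
No other one-to-one assignment exceeds $289k.

Max total: $289k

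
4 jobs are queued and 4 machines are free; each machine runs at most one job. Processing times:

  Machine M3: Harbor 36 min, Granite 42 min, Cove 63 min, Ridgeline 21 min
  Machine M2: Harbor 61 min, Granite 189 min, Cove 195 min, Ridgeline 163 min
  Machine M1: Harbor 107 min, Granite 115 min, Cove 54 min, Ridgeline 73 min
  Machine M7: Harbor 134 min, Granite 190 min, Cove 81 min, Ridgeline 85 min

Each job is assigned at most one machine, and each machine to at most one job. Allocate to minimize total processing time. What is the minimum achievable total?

Min total: 242 min

This is a one-to-one assignment (minimum-cost bipartite matching).
Optimal: Harbor→Machine M2 (61 min), Granite→Machine M3 (42 min), Cove→Machine M1 (54 min), Ridgeline→Machine M7 (85 min) — total 61+42+54+85 = 242 min.
Column-greedy (each machine in turn goes to its cheapest remaining job) gives 326 min, worse by 84.
Next-best assignment: Harbor→Machine M2, Granite→Machine M3, Cove→Machine M7, Ridgeline→Machine M1 = 257 min.
Checked against all permutations: 242 min is optimal.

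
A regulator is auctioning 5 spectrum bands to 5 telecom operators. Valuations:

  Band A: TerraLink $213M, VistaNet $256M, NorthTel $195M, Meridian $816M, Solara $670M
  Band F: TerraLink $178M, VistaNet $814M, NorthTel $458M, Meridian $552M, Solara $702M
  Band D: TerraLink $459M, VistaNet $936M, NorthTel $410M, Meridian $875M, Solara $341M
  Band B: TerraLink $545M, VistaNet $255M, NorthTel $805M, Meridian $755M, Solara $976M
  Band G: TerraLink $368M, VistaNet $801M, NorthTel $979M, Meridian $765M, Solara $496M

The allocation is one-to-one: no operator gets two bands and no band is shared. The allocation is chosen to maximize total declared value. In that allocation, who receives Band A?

Meridian receives Band A.

Optimal: TerraLink→Band D ($459M), VistaNet→Band F ($814M), NorthTel→Band G ($979M), Meridian→Band A ($816M), Solara→Band B ($976M) — total 459+814+979+816+976 = $4044M.
Max-entry greedy (repeatedly take the single best remaining cell) gives $3885M, worse by 159.
Swapping VistaNet↔Meridian (VistaNet→Band A $256M, Meridian→Band F $552M) loses 822.
Every other assignment is strictly worse.
Meridian's own top band is Band D ($875M), but forcing Meridian→Band D and reassigning the rest optimally gives only $3883M — worse by 161.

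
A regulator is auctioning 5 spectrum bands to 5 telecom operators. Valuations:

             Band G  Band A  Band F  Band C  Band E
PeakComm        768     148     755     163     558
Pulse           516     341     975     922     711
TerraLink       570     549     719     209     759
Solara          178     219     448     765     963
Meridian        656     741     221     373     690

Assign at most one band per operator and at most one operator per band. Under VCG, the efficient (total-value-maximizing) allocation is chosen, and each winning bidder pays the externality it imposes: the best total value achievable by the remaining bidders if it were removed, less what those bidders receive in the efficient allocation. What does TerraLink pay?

TerraLink pays $53M.

Efficient allocation: PeakComm→Band G ($768M), Pulse→Band C ($922M), TerraLink→Band F ($719M), Solara→Band E ($963M), Meridian→Band A ($741M); total welfare W = $4113M.
TerraLink receives Band F at value $719M, so the others get W − 719 = $3394M.
Without TerraLink: best allocation of the remaining 4 bidders over all 5 bands is PeakComm→Band G ($768M), Pulse→Band F ($975M), Solara→Band E ($963M), Meridian→Band A ($741M), total $3447M.
VCG payment = (others' best without TerraLink) − (others' welfare with TerraLink) = 3447 − 3394 = $53M.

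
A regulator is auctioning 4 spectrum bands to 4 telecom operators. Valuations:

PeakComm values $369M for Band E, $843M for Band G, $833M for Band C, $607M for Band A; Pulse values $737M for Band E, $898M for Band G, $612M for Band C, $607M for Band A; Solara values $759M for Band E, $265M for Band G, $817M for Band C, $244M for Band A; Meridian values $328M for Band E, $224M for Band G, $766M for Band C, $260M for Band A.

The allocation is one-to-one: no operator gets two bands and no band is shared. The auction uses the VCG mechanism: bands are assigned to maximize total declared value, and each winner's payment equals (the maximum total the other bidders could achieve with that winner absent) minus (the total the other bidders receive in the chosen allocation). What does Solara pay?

Efficient allocation: PeakComm→Band A ($607M), Pulse→Band G ($898M), Solara→Band E ($759M), Meridian→Band C ($766M); total welfare W = $3030M.
Solara receives Band E at value $759M, so the others get W − 759 = $2271M.
Without Solara: best allocation of the remaining 3 bidders over all 4 bands is PeakComm→Band G ($843M), Pulse→Band E ($737M), Meridian→Band C ($766M), total $2346M.
VCG payment = (others' best without Solara) − (others' welfare with Solara) = 2346 − 2271 = $75M.

Solara pays $75M.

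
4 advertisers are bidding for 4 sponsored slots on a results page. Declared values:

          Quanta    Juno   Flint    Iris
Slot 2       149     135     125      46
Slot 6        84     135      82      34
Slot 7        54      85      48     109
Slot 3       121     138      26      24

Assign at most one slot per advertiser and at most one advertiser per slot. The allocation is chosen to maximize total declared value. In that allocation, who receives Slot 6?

Treat this as an assignment problem: match each advertiser to one slot.
Optimal: Quanta→Slot 3 ($121), Juno→Slot 6 ($135), Flint→Slot 2 ($125), Iris→Slot 7 ($109) — total 121+135+125+109 = $490.
Max-entry greedy (repeatedly take the single best remaining cell) gives $478, worse by 12.
Checked against all permutations: $490 is optimal.
Juno's own top slot is Slot 3 ($138), but forcing Juno→Slot 3 and reassigning the rest optimally gives only $478 — worse by 12.

Juno receives Slot 6.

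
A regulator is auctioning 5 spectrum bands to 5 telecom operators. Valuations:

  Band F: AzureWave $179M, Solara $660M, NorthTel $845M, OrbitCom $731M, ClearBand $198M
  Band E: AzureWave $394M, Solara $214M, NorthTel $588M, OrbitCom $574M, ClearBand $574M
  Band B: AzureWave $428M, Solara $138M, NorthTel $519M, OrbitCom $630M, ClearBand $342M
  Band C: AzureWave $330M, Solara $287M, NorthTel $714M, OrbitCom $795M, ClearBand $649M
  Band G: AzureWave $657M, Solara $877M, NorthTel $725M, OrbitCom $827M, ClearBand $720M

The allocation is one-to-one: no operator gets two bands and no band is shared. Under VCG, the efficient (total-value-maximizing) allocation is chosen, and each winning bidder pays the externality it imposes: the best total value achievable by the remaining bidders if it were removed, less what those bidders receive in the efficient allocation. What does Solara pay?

Solara pays $229M.

Efficient allocation: AzureWave→Band B ($428M), Solara→Band G ($877M), NorthTel→Band F ($845M), OrbitCom→Band C ($795M), ClearBand→Band E ($574M); total welfare W = $3519M.
Solara receives Band G at value $877M, so the others get W − 877 = $2642M.
Without Solara: best allocation of the remaining 4 bidders over all 5 bands is AzureWave→Band G ($657M), NorthTel→Band F ($845M), OrbitCom→Band C ($795M), ClearBand→Band E ($574M), total $2871M.
VCG payment = (others' best without Solara) − (others' welfare with Solara) = 2871 − 2642 = $229M.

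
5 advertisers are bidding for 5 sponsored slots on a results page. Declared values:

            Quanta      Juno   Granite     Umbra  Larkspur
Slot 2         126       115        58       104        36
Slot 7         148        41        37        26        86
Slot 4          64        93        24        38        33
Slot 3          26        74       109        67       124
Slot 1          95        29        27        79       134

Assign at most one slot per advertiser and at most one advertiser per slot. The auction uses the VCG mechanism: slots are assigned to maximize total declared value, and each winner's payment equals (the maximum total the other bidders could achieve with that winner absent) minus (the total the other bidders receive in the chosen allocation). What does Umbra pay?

Umbra pays $22.

Efficient allocation: Quanta→Slot 7 ($148), Juno→Slot 4 ($93), Granite→Slot 3 ($109), Umbra→Slot 2 ($104), Larkspur→Slot 1 ($134); total welfare W = $588.
Umbra receives Slot 2 at value $104, so the others get W − 104 = $484.
Without Umbra: best allocation of the remaining 4 bidders over all 5 slots is Quanta→Slot 7 ($148), Juno→Slot 2 ($115), Granite→Slot 3 ($109), Larkspur→Slot 1 ($134), total $506.
VCG payment = (others' best without Umbra) − (others' welfare with Umbra) = 506 − 484 = $22.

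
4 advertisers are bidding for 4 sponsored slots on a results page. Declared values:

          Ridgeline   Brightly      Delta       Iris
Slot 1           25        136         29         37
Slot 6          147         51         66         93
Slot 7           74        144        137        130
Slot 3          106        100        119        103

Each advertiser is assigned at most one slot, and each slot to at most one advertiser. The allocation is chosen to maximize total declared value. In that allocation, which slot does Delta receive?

Delta receives Slot 3.

Optimal: Ridgeline→Slot 6 ($147), Brightly→Slot 1 ($136), Delta→Slot 3 ($119), Iris→Slot 7 ($130) — total 147+136+119+130 = $532.
Column-greedy (each slot in turn goes to its best remaining advertiser) gives $523, worse by 9.
Swapping Delta↔Brightly (Delta→Slot 1 $29, Brightly→Slot 3 $100) loses 126.
Delta's own top slot is Slot 7 ($137), but forcing Delta→Slot 7 and reassigning the rest optimally gives only $523 — worse by 9.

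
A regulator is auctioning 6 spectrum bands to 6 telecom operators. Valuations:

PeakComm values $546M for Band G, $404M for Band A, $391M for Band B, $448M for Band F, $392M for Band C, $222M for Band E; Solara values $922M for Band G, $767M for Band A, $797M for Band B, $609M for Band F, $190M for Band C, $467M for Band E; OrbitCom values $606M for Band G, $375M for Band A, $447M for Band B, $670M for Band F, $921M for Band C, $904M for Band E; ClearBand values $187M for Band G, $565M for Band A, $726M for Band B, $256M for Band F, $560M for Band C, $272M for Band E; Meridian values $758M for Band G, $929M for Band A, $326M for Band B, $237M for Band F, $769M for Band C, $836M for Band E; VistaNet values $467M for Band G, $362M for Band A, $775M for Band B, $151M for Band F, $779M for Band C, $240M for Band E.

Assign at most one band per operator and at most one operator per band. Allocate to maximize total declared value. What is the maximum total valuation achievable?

Max total: $4708M

Optimal: PeakComm→Band F ($448M), Solara→Band G ($922M), OrbitCom→Band E ($904M), ClearBand→Band B ($726M), Meridian→Band A ($929M), VistaNet→Band C ($779M) — total 448+922+904+726+929+779 = $4708M.
Row-greedy (each operator in turn takes its best remaining band) gives $3816M, worse by 892.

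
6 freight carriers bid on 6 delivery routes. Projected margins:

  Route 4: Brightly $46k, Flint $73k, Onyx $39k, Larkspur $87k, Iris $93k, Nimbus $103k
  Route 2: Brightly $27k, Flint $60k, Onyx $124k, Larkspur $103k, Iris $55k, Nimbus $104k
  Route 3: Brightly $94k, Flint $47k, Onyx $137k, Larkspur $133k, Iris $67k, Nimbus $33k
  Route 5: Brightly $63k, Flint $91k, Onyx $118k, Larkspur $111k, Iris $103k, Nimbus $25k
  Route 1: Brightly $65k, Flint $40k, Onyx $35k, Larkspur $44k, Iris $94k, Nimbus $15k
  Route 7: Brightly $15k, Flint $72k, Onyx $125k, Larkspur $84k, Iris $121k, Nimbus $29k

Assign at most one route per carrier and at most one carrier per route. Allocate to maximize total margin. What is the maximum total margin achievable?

Optimal: Brightly→Route 1 ($65k), Flint→Route 5 ($91k), Onyx→Route 2 ($124k), Larkspur→Route 3 ($133k), Iris→Route 7 ($121k), Nimbus→Route 4 ($103k) — total 65+91+124+133+121+103 = $637k.
Row-greedy (each carrier in turn takes its best remaining route) gives $610k, worse by 27.
Checked against all permutations: $637k is optimal.

Maximum total: $637k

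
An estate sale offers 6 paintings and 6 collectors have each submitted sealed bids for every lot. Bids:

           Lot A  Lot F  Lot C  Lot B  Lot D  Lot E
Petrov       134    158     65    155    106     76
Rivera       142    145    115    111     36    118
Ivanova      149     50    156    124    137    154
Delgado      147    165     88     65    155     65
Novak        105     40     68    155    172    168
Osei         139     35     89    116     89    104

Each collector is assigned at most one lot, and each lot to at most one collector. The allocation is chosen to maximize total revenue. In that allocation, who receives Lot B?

Optimal: Petrov→Lot B ($155), Rivera→Lot F ($145), Ivanova→Lot C ($156), Delgado→Lot D ($155), Novak→Lot E ($168), Osei→Lot A ($139) — total 155+145+156+155+168+139 = $918.
Row-greedy (each collector in turn takes its best remaining lot) gives $895, worse by 23.
No other one-to-one assignment exceeds $918.
Petrov's own top lot is Lot F ($158), but forcing Petrov→Lot F and reassigning the rest optimally gives only $895 — worse by 23.

Petrov receives Lot B.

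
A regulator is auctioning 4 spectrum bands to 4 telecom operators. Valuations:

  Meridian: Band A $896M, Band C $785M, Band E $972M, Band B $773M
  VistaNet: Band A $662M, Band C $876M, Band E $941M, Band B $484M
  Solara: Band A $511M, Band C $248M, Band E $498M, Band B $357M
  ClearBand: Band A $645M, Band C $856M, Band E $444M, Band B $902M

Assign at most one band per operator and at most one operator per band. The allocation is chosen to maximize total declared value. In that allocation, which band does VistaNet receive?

VistaNet receives Band C.

This is a one-to-one assignment (maximum-weight bipartite matching).
Optimal: Meridian→Band E ($972M), VistaNet→Band C ($876M), Solara→Band A ($511M), ClearBand→Band B ($902M) — total 972+876+511+902 = $3261M.
Column-greedy (each band in turn goes to its best remaining operator) gives $3172M, worse by 89.
Every other assignment is strictly worse.
VistaNet's own top band is Band E ($941M), but forcing VistaNet→Band E and reassigning the rest optimally gives only $3139M — worse by 122.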